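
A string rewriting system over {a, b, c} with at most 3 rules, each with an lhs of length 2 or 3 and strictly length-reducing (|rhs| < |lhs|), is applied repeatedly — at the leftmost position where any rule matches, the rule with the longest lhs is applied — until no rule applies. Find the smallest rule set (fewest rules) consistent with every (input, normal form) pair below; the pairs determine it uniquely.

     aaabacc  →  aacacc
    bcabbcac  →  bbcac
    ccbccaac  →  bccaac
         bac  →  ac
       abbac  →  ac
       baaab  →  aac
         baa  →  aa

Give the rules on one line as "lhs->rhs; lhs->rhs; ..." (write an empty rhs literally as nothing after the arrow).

ab->c; ba->a; cb->b

  | aaabacc => aacacc
  | bcabbcac => bccbcac => bcbcac => bbcac
  | ccbccaac => cbccaac => bccaac
  | bac => ac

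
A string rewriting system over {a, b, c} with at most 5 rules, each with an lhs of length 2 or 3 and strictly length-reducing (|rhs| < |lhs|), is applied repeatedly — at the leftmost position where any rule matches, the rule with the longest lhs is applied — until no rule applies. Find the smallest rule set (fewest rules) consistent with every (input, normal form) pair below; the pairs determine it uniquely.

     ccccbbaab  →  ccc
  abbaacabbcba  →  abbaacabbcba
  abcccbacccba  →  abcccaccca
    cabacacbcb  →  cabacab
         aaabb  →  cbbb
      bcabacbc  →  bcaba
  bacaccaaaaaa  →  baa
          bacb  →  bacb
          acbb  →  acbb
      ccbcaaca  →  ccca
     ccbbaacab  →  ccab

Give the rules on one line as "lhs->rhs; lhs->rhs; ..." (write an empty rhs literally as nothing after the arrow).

aaa->cb; caa->; cbc->; ccb->cc

  | ccccbbaab => ccccbaab => ccccaab => cccb => ccc
  | abbaacabbcba
  | abcccbacccba => abcccacccba => abcccaccca
  | cabacacbcb => cabacab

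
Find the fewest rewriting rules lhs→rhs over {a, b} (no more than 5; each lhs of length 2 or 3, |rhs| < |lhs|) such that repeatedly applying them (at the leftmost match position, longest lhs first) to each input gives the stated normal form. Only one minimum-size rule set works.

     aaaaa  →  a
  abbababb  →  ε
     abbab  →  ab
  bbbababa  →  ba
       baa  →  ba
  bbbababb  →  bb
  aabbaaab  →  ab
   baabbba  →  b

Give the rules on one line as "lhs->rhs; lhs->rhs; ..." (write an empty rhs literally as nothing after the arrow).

  | aaaaa => aaaa => aaa => aa => a
  | abbababb => ababb => abb => ε
  | abbab => ab
  | bbbababa => bbaba => ba

aa->a; abb->; bab->b; bba->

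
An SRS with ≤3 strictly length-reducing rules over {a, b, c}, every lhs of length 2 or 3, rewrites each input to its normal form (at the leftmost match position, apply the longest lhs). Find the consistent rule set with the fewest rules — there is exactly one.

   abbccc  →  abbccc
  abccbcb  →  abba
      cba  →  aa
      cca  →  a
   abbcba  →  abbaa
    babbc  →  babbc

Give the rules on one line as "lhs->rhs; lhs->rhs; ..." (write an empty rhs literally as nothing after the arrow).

  | abbccc
  | abccbcb => abcacb => abbcb => abba
  | cba => aa
  | cca => cb => a

ca->b; cb->a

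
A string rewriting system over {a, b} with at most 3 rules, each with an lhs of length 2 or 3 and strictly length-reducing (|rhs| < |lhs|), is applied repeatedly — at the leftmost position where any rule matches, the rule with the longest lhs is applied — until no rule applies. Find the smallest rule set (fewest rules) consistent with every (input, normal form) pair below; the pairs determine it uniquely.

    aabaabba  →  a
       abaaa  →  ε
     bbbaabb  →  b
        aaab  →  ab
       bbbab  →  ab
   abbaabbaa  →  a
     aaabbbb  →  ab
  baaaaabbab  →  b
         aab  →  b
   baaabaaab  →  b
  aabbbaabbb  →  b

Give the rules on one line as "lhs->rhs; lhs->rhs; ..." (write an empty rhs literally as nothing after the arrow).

  | aabaabba => baabba => aabba => bba => ba => a
  | abaaa => aaaa => aa => ε
  | bbbaabb => bbaabb => baabb => aabb => bb => b
  | aaab => ab

aa->; ba->a; bb->b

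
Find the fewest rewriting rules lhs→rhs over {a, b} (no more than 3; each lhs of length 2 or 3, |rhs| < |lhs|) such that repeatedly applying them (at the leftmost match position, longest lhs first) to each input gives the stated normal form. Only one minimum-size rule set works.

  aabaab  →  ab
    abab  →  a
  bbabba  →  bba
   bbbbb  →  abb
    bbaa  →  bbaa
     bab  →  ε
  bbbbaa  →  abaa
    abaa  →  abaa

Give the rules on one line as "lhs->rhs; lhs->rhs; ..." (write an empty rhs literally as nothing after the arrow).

  | aabaab => bbaab => bbbb => ab
  | abab => a
  | bbabba => bba
  | bbbbb => abb

aab->bb; bab->; bbb->a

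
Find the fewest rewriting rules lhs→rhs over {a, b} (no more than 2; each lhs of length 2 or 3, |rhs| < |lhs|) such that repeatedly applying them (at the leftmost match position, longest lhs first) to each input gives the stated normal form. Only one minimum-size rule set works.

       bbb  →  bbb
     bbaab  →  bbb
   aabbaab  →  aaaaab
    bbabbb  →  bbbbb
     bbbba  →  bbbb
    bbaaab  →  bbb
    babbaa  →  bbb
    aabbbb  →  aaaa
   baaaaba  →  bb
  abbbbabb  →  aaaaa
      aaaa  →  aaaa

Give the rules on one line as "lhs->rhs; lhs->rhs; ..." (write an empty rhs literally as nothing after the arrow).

  | bbb
  | bbaab => bbab => bbb
  | aabbaab => aaaaab
  | bbabbb => bbbbb

abb->aa; ba->b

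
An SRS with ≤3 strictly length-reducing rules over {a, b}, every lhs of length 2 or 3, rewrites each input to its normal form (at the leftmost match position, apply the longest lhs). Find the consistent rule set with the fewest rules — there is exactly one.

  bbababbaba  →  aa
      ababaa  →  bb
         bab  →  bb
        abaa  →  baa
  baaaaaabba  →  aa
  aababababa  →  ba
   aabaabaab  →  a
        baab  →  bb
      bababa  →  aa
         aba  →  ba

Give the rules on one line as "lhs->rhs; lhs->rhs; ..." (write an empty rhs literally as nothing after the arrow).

  | bbababbaba => bbbabbaba => aabbaba => abbaba => bbaba => bbba => aa
  | ababaa => babaa => bbaa => bba => bb
  | bab => bb
  | abaa => baa

ab->b; bba->bb; bbb->a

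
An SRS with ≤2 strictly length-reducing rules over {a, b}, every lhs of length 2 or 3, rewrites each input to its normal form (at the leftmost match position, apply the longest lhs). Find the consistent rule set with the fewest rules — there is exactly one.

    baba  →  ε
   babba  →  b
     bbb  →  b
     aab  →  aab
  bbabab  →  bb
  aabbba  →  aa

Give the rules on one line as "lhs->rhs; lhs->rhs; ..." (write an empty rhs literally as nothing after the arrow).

  | baba => ba => ε
  | babba => bba => b
  | bbb => b
  | aab

ba->; bbb->b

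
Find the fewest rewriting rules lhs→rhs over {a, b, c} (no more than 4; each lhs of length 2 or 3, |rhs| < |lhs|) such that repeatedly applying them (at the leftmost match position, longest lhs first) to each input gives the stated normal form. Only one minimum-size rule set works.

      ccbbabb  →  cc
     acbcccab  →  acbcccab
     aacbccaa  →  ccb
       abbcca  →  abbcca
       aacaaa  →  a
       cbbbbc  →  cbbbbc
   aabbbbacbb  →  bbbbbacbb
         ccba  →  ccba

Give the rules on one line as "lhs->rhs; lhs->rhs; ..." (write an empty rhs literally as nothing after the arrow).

  | ccbbabb => ccbcb => cc
  | acbcccab
  | aacbccaa => bcbccaa => ccaa => ccb
  | abbcca

aa->b; bab->c; bcb->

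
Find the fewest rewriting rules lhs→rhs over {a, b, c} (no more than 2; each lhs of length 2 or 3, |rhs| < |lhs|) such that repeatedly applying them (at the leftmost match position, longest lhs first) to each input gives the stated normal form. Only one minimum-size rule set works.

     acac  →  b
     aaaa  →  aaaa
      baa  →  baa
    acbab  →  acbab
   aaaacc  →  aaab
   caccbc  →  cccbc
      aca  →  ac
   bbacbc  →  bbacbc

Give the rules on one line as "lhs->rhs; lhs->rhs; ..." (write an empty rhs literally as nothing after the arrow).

acc->b; ca->c

  | acac => acc => b
  | aaaa
  | baa
  | acbab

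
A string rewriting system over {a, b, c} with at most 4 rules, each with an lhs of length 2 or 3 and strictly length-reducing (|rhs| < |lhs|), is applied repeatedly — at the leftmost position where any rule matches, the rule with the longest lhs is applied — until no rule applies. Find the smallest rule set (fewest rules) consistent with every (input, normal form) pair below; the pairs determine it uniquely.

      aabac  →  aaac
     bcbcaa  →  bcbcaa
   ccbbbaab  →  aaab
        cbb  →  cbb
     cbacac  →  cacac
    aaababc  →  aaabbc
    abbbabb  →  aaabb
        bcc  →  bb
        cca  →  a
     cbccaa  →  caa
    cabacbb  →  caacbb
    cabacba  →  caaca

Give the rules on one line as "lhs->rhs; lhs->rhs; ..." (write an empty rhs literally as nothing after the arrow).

  | aabac => aaac
  | bcbcaa
  | ccbbbaab => bbbbaab => abaab => aaab
  | cbb

ba->a; bab->bb; bbb->a; cc->b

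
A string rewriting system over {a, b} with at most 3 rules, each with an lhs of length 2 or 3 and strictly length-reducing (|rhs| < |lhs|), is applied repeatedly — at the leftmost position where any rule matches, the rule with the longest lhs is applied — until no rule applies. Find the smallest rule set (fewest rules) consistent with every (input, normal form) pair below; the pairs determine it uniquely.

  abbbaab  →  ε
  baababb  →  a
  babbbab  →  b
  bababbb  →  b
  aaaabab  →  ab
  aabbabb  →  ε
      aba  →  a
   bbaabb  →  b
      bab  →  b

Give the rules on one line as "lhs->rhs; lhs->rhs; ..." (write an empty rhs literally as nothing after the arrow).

  | abbbaab => abaab => aab => bb => ε
  | baababb => ababb => abb => a
  | babbbab => bbbab => bab => b
  | bababbb => babbb => bbb => b

aa->b; ba->; bb->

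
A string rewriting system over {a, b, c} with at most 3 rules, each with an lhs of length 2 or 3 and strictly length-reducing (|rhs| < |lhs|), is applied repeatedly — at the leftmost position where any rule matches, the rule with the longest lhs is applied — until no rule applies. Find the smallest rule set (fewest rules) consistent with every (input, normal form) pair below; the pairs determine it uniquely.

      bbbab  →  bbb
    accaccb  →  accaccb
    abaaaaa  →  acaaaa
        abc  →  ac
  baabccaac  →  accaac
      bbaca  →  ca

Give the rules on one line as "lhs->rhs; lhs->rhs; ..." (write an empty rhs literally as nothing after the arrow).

aba->ac; ba->; bc->c

  | bbbab => bbb
  | accaccb
  | abaaaaa => acaaaa
  | abc => ac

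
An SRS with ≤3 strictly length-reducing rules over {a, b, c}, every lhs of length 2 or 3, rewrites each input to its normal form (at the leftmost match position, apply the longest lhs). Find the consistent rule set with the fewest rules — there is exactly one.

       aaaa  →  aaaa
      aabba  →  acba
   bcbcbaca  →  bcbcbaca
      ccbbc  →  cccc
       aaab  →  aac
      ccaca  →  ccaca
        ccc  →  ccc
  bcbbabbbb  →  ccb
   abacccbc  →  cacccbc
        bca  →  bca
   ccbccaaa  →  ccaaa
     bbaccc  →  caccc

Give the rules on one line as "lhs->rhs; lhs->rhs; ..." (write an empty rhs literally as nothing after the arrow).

ab->c; bb->c; bcc->

  | aaaa
  | aabba => acba
  | bcbcbaca
  | ccbbc => cccc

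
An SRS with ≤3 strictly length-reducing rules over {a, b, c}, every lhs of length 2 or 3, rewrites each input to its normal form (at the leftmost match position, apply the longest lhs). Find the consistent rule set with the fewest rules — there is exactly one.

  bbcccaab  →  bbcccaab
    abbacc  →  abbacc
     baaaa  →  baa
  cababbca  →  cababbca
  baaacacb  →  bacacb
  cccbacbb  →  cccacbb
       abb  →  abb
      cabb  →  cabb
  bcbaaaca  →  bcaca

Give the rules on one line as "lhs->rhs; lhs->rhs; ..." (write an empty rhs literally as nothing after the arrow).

  | bbcccaab
  | abbacc
  | baaaa => baa
  | cababbca

aaa->a; cba->ca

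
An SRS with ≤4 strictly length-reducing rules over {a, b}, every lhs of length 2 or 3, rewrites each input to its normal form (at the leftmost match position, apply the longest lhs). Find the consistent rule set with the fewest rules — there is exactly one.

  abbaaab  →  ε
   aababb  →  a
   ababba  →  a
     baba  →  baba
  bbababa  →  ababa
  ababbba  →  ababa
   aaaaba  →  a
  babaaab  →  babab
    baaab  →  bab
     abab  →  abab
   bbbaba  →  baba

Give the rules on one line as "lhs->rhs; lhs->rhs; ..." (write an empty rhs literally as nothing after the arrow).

  | abbaaab => aaaab => aab => bb => ε
  | aababb => bbabb => abb => a
  | ababba => abaa => abb => a
  | baba

aa->b; aaa->a; bb->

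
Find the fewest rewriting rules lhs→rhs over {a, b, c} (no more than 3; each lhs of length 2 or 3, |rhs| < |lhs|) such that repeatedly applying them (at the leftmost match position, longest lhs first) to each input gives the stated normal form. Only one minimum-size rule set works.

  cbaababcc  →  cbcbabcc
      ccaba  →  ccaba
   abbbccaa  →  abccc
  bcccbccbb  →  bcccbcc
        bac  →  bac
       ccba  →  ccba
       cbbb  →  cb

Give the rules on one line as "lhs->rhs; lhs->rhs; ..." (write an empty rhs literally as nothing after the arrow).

  | cbaababcc => cbcbabcc
  | ccaba
  | abbbccaa => abccaa => abccc
  | bcccbccbb => bcccbcc

aa->c; bb->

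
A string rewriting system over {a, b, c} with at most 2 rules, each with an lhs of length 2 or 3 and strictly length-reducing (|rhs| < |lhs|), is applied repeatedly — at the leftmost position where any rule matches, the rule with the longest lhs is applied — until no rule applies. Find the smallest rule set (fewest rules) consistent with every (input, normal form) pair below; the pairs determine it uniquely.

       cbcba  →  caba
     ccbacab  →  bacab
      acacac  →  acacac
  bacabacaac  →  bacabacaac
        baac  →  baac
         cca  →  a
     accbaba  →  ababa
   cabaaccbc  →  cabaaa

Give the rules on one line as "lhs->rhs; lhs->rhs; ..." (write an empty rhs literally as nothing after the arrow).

bc->a; cc->

  | cbcba => caba
  | ccbacab => bacab
  | acacac
  | bacabacaac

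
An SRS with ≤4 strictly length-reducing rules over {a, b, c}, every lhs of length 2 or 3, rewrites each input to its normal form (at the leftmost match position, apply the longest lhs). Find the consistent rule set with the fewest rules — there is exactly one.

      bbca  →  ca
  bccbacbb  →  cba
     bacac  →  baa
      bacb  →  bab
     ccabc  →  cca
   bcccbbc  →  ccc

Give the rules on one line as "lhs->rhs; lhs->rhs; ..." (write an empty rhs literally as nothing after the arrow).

  | bbca => ca
  | bccbacbb => cbacbb => cbabb => cba
  | bacac => baac => baa
  | bacb => bab

ac->a; bb->; bc->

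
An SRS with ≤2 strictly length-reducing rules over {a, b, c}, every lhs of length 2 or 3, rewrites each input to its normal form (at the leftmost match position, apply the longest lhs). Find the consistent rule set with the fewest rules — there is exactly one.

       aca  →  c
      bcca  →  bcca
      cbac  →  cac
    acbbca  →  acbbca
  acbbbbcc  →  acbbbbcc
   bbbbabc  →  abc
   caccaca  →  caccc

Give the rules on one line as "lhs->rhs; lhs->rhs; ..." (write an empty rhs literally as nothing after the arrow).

  | aca => c
  | bcca
  | cbac => cac
  | acbbca

aca->c; ba->a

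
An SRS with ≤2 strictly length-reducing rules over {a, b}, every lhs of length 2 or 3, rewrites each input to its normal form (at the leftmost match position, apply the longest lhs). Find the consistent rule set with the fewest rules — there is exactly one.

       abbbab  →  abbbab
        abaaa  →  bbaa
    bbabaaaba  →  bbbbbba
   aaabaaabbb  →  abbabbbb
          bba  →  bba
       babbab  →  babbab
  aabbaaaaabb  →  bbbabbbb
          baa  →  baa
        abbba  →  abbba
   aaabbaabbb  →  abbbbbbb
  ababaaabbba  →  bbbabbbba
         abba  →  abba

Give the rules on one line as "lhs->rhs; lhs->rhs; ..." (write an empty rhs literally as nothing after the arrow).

aab->bb; aba->bb

  | abbbab
  | abaaa => bbaa
  | bbabaaaba => bbbbaaba => bbbbbba
  | aaabaaabbb => abbaaabbb => abbabbbb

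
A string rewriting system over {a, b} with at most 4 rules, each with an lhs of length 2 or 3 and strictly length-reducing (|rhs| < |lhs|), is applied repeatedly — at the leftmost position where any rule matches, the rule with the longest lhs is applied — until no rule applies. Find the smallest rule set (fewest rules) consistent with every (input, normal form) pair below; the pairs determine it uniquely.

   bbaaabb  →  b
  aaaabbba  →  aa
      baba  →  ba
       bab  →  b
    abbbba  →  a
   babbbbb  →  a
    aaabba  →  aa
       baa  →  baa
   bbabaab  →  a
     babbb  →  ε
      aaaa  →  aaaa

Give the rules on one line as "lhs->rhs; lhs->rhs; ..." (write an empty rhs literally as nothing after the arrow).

  | bbaaabb => bbaabb => bbabb => bbbb => abb => b
  | aaaabbba => aaabba => aaba => aa
  | baba => ba
  | bab => b

ab->; bb->a; bba->bb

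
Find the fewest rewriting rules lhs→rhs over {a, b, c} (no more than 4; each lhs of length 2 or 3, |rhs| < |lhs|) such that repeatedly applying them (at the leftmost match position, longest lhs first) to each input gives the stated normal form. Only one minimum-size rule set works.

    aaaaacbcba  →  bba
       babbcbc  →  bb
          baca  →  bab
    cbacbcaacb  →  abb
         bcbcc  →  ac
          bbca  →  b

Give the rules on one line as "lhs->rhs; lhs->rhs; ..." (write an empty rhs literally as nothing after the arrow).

aa->; bc->c; ca->b; cbc->ab

  | aaaaacbcba => aaacbcba => acbcba => aabba => bba
  | babbcbc => babcbc => bacbc => baab => bb
  | baca => bab
  | cbacbcaacb => cbaabaacb => cbbaacb => cbbcb => cbcb => abb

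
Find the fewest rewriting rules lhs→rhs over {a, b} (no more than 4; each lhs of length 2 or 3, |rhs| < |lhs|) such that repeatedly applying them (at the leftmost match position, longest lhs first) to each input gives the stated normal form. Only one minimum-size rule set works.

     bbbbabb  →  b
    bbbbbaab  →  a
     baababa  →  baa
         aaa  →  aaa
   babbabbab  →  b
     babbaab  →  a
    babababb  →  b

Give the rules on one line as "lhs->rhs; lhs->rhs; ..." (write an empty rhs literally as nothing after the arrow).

ab->; bb->b; bba->a

  | bbbbabb => bbbabb => bbabb => abb => b
  | bbbbbaab => bbbbaab => bbbaab => bbaab => aab => a
  | baababa => baaba => baa
  | aaa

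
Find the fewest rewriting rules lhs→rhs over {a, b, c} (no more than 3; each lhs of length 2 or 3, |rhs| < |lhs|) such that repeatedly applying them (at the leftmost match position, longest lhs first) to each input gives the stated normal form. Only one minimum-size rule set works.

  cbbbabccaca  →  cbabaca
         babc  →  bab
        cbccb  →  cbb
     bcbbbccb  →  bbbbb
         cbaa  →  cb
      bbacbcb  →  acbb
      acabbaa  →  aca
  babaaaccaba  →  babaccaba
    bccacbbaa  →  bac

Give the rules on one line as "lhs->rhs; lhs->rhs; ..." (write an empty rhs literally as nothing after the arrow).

  | cbbbabccaca => cbabccaca => cbabcaca => cbabaca
  | babc => bab
  | cbccb => cbcb => cbb
  | bcbbbccb => bbbbccb => bbbbcb => bbbbb

aa->; bba->a; bc->b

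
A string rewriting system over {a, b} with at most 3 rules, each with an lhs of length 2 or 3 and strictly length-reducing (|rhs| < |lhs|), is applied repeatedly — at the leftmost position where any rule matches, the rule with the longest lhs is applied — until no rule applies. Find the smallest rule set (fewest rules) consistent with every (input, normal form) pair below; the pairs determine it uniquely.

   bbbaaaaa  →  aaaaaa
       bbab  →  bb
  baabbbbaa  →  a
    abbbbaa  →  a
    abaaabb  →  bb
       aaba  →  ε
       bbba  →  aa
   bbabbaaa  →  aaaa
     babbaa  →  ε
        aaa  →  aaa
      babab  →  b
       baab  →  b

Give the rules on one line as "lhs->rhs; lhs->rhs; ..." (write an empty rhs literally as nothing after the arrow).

  | bbbaaaaa => aaaaaa
  | bbab => bb
  | baabbbbaa => abbbbaa => bbbbaa => abaa => baa => a
  | abbbbaa => bbbbaa => abaa => baa => a

ab->b; ba->; bbb->a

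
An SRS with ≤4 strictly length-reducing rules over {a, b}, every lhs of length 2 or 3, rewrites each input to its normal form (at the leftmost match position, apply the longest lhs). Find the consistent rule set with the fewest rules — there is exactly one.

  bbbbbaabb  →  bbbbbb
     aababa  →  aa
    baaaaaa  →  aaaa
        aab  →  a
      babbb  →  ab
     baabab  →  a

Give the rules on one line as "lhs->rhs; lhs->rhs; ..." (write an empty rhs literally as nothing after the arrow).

  | bbbbbaabb => bbbbbb
  | aababa => aaba => aa
  | baaaaaa => aaaa
  | aab => a

aab->a; abb->ab; baa->; bab->a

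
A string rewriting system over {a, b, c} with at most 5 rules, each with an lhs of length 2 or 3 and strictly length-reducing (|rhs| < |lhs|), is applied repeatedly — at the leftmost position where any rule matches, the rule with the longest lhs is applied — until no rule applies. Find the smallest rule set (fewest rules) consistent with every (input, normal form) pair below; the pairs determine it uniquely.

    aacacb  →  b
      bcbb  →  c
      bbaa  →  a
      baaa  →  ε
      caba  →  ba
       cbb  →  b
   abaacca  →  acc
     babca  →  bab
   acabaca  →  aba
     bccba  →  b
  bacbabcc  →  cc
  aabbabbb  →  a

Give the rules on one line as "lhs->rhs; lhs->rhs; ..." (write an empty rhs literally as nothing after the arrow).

  | aacacb => bcacb => bcb => b
  | bcbb => bb => c
  | bbaa => caa => a
  | baaa => bba => ca => ε

aa->b; bb->c; ca->; cb->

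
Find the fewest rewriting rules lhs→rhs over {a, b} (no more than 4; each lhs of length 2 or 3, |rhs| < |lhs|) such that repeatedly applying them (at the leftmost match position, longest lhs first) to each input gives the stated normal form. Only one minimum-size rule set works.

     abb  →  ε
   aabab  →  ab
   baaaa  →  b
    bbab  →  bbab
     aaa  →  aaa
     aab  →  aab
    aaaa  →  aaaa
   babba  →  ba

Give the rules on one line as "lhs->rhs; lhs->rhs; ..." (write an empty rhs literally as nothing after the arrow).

aba->; abb->; baa->b

  | abb => ε
  | aabab => ab
  | baaaa => baa => b
  | bbab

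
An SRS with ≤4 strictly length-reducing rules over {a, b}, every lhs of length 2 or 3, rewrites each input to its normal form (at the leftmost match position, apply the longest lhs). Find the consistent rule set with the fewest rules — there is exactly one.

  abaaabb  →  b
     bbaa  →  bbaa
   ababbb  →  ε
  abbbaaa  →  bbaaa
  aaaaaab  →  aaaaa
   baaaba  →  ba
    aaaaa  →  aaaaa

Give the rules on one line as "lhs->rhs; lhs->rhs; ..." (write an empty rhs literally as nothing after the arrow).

ab->; aba->b; bbb->a

  | abaaabb => baabb => bab => b
  | bbaa
  | ababbb => bbbb => ab => ε
  | abbbaaa => bbaaa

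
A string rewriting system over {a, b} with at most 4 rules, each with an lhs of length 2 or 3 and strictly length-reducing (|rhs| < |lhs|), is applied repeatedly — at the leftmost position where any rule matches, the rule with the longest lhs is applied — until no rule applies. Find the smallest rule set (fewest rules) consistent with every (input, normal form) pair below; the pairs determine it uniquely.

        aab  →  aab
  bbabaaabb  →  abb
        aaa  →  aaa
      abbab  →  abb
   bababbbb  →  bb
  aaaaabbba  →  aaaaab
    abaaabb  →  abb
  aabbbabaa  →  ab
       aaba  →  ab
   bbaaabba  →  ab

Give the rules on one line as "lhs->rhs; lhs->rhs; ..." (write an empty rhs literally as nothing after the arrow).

aba->b; ba->; bbb->bb

  | aab
  | bbabaaabb => bbaaabb => baabb => abb
  | aaa
  | abbab => abb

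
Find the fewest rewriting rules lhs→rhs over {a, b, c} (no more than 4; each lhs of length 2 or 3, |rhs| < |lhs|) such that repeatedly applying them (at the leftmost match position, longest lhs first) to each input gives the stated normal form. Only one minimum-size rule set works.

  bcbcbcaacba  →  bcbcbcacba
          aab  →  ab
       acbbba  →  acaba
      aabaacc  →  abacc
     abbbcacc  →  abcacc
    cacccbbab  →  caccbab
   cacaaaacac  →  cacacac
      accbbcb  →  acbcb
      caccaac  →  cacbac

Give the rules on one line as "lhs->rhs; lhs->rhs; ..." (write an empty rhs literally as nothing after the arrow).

aa->a; bb->a; cca->cb

  | bcbcbcaacba => bcbcbcacba
  | aab => ab
  | acbbba => acaba
  | aabaacc => abaacc => abacc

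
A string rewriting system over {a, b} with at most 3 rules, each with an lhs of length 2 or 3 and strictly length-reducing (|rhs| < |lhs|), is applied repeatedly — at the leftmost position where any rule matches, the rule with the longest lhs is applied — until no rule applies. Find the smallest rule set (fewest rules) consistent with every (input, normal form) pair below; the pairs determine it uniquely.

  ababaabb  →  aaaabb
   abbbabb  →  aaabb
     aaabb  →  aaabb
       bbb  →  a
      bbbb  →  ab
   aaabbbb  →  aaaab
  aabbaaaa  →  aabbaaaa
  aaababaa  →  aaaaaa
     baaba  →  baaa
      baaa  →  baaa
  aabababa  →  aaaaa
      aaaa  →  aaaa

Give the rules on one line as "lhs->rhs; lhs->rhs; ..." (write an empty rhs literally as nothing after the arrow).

  | ababaabb => aabaabb => aaaabb
  | abbbabb => aaabb
  | aaabb
  | bbb => a

aba->aa; bbb->a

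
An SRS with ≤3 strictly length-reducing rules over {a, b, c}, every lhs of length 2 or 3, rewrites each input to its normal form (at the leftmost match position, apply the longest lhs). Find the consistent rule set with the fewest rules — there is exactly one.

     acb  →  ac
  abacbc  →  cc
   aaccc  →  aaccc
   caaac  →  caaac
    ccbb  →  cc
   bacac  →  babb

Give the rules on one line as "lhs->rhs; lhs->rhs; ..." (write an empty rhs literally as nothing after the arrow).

aba->; cac->bb; cb->c

  | acb => ac
  | abacbc => cbc => cc
  | aaccc
  | caaac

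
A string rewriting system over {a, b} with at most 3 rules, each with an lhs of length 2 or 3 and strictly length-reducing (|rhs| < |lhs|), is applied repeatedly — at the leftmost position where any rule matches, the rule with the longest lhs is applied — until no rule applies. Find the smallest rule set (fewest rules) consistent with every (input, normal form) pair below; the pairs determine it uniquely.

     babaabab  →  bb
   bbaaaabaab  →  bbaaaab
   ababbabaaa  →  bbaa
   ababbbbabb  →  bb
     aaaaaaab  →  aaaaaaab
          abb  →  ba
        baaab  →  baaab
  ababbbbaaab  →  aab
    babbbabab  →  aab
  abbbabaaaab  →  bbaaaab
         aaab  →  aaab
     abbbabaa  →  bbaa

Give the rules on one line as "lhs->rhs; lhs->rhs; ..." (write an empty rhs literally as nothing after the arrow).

  | babaabab => babab => bb
  | bbaaaabaab => bbaaaab
  | ababbabaaa => bbabaaa => bbaa
  | ababbbbabb => bbbbabb => ababb => bb

aba->; abb->ba; bbb->a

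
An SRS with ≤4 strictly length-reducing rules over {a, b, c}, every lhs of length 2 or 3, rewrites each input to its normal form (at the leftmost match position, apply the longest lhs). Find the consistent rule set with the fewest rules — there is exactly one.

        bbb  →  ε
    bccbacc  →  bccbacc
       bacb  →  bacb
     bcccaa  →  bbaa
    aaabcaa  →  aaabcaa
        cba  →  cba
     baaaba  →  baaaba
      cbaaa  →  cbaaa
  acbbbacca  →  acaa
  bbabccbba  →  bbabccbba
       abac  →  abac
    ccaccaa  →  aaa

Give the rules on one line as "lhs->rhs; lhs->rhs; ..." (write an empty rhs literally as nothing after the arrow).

  | bbb => ε
  | bccbacc
  | bacb
  | bcccaa => bbaa

bbb->; cca->a; ccc->b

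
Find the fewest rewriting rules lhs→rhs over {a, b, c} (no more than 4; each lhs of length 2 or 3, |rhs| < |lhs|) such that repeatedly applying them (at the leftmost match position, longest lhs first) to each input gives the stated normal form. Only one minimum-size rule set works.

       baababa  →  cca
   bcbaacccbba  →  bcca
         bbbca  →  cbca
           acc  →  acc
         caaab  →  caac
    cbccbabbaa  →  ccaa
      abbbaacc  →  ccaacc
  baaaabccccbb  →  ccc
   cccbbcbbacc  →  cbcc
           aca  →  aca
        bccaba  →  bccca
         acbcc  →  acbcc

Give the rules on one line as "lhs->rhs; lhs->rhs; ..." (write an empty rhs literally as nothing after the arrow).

  | baababa => bababa => bbaba => caba => cca
  | bcbaacccbba => bcbacccbba => bcbcccbba => bcbcabba => bcbccba => bcbaba => bcbba => bcca
  | bbbca => cbca
  | acc

ab->c; ba->b; bb->c; ccb->ab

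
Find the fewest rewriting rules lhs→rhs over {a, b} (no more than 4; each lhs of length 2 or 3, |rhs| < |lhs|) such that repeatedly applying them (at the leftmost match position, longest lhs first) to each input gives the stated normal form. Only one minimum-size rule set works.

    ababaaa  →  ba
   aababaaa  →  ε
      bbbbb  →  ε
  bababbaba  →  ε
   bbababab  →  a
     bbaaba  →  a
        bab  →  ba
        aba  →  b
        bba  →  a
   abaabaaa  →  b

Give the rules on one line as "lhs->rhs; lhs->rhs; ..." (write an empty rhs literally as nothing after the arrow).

  | ababaaa => aabaaa => bbaaa => aaa => ba
  | aababaaa => bbabaaa => abaaa => aaaa => baa => bb => ε
  | bbbbb => bb => ε
  | bababbaba => baabbaba => bbbbaba => baba => baa => bb => ε

aa->b; ab->a; bb->; bbb->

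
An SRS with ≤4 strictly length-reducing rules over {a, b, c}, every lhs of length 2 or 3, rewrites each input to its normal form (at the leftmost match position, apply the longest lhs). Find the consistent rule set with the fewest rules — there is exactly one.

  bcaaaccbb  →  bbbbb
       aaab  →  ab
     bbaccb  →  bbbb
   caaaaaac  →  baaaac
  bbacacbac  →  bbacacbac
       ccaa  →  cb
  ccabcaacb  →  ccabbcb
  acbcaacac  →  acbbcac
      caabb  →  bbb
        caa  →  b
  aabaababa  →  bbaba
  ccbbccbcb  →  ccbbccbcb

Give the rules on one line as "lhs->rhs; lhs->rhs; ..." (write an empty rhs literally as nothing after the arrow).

aab->b; acc->b; caa->b

  | bcaaaccbb => bbaccbb => bbbbb
  | aaab => ab
  | bbaccb => bbbb
  | caaaaaac => baaaac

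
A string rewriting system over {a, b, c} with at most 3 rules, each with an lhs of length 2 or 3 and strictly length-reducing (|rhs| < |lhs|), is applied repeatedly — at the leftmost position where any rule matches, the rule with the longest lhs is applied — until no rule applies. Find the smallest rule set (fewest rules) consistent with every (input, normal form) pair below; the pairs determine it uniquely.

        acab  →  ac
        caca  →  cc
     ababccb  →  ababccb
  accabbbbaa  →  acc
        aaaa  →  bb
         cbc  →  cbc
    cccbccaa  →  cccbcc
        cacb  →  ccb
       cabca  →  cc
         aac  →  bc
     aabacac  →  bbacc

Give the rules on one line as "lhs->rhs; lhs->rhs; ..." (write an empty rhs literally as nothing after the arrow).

  | acab => aca => ac
  | caca => cca => cc
  | ababccb
  | accabbbbaa => accabbbaa => accabbaa => accabaa => accaaa => accaa => acca => acc

aa->b; ca->c; cab->ca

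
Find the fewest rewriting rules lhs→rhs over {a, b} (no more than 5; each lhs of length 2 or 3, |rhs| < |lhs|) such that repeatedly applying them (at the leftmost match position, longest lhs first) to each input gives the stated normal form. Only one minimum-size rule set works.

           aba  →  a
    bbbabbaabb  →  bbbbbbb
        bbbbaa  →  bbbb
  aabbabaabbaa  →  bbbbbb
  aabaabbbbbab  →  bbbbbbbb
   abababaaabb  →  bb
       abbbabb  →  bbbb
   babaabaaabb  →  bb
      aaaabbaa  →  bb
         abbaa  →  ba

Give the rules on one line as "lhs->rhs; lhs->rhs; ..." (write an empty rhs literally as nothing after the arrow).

aa->b; ab->; baa->ba; bba->bb

  | aba => a
  | bbbabbaabb => bbbbbaabb => bbbbbabb => bbbbbbb
  | bbbbaa => bbbba => bbbb
  | aabbabaabbaa => bbbabaabbaa => bbbbaabbaa => bbbbabbaa => bbbbbbaa => bbbbbba => bbbbbb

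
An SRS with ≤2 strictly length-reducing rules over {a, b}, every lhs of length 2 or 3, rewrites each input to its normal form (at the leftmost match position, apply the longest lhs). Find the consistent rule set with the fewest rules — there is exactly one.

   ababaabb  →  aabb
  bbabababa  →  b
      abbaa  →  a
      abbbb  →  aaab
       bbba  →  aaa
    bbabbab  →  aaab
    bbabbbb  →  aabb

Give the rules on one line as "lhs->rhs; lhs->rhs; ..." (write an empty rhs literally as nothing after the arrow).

  | ababaabb => abaabb => aabb
  | bbabababa => bbababa => bbaba => bba => b
  | abbaa => aba => a
  | abbbb => aaab

ba->; bbb->aa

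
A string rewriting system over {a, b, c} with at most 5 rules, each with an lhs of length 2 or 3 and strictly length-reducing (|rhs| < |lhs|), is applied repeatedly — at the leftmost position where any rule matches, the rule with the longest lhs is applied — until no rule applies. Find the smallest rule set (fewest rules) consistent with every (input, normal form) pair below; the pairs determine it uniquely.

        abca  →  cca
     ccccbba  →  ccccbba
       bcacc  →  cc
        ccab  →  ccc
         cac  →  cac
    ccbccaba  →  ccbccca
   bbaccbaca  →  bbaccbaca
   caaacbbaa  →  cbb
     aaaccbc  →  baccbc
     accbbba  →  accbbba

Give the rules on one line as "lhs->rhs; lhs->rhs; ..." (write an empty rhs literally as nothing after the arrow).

aa->b; ab->c; acb->ca; bca->

  | abca => cca
  | ccccbba
  | bcacc => cc
  | ccab => ccc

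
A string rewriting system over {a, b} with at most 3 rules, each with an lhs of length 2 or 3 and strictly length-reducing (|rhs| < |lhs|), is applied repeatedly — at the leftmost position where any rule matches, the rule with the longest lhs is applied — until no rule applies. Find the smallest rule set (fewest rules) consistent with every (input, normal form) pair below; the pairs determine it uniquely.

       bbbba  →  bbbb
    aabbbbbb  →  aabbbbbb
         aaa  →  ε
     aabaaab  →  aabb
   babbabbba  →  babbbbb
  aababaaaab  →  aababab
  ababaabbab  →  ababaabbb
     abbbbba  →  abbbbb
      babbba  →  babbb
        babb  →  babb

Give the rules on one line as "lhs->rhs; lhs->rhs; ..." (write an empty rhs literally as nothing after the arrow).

  | bbbba => bbbb
  | aabbbbbb
  | aaa => ε
  | aabaaab => aabb

aaa->; bba->bb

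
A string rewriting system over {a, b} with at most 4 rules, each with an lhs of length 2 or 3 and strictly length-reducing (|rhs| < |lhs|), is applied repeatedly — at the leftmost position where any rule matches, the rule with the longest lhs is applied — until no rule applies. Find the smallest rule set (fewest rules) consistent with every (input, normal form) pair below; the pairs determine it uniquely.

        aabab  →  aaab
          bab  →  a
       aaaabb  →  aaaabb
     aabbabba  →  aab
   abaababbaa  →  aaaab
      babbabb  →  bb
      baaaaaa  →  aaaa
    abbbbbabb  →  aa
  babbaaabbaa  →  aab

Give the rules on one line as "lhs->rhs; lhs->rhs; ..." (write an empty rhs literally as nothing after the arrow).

aba->aa; ba->a; baa->; bab->ba

  | aabab => aaab
  | bab => ba => a
  | aaaabb
  | aabbabba => aabbaba => aabbaa => aab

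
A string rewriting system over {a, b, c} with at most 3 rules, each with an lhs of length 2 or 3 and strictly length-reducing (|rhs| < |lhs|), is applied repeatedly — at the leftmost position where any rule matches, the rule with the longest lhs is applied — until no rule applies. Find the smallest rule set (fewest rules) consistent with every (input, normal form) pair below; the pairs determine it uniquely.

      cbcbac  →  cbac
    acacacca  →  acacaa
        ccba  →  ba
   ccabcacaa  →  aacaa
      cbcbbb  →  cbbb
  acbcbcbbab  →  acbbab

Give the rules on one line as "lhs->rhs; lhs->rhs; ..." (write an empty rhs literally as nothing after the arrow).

  | cbcbac => cbac
  | acacacca => acacaa
  | ccba => ba
  | ccabcacaa => abcacaa => aacaa

bc->; cc->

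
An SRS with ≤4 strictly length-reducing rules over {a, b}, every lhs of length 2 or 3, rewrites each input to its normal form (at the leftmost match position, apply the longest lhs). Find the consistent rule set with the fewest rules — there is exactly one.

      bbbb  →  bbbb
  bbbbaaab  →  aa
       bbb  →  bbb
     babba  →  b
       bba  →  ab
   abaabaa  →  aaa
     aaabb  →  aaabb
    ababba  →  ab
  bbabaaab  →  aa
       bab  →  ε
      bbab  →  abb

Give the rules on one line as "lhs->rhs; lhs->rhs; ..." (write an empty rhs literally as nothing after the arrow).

  | bbbb
  | bbbbaaab => bbabaab => abbaab => aabab => aa
  | bbb
  | babba => ba => b

ba->b; bab->; bba->ab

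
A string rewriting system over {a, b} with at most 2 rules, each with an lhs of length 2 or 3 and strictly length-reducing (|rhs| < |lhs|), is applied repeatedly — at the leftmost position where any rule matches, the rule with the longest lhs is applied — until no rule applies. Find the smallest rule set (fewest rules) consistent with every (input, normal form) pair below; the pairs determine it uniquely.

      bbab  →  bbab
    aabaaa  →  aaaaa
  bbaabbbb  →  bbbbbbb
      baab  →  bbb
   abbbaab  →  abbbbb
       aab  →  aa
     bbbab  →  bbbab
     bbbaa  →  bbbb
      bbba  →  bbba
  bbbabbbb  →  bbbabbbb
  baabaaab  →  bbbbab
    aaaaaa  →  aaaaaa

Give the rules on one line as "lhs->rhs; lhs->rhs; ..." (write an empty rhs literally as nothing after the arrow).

  | bbab
  | aabaaa => aaaaa
  | bbaabbbb => bbbbbbb
  | baab => bbb

aab->aa; baa->bb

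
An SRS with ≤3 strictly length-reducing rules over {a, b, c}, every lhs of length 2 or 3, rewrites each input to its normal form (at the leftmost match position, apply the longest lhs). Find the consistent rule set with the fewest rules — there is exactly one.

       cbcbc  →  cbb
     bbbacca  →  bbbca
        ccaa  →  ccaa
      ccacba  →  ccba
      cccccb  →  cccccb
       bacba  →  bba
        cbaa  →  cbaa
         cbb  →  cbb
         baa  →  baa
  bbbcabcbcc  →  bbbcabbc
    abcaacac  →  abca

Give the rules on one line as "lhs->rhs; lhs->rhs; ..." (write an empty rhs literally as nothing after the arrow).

ac->; bcb->bc; bcc->bb

  | cbcbc => cbcc => cbb
  | bbbacca => bbbca
  | ccaa
  | ccacba => ccba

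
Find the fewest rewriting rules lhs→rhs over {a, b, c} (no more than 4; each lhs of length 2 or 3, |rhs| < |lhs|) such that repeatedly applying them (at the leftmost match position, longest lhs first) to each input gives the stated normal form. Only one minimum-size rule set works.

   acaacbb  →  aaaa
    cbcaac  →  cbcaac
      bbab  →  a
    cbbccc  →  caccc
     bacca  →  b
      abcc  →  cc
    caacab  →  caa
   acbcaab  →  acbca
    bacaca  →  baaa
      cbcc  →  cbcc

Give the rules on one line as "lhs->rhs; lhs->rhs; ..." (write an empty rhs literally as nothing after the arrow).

  | acaacbb => aaacbb => aaaca => aaaa
  | cbcaac
  | bbab => aab => a
  | cbbccc => caccc

ab->; aca->aa; bb->a; cca->b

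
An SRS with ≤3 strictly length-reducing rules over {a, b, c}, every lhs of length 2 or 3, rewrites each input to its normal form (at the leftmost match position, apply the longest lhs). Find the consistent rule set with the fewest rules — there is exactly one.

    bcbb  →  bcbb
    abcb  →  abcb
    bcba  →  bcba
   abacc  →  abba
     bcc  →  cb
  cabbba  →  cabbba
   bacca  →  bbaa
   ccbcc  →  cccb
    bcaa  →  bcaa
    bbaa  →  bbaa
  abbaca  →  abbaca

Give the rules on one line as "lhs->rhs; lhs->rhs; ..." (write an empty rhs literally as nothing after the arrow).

  | bcbb
  | abcb
  | bcba
  | abacc => abba

acc->ba; bcc->cb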